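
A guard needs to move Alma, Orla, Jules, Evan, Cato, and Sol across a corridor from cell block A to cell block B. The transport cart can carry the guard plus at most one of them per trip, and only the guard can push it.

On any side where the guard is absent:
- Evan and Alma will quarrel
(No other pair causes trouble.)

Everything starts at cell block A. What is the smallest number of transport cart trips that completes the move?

Counting alone: the guard can take at most 1 across per trip to cell block B, so moving all 6 needs at least 6 loaded trips out, with a return between consecutive ones — at least 11 crossings.
The plan below uses exactly 11 crossings, so it is optimal:
1. Guard goes to cell block B with Alma.
2. Guard goes back to cell block A alone.
3. Guard goes to cell block B with Orla.
4. Guard goes back to cell block A alone.
5. Guard goes to cell block B with Jules.
6. Guard goes back to cell block A alone.
7. Guard goes to cell block B with Cato.
8. Guard goes back to cell block A alone.
9. Guard goes to cell block B with Sol.
10. Guard goes back to cell block A alone.
11. Guard goes to cell block B with Evan.

11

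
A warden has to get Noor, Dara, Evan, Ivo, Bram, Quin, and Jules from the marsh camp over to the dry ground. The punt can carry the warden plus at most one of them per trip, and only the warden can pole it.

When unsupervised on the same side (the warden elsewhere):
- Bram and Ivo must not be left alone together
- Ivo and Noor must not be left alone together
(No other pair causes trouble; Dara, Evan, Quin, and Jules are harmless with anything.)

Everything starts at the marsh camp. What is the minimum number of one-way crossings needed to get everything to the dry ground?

Counting alone: the warden can take at most 1 across per trip to the dry ground, so moving all 7 needs at least 7 loaded trips out, with a return between consecutive ones — at least 13 crossings.
The safety rule pushes this higher. Following every safe sequence of crossings, the most of the 7 that can be at the dry ground as the punt arrives there on crossing 13 is 6 — never all 7.
So no plan with fewer than 15 crossings exists, and this one achieves 15:
1. Warden goes to the dry ground with Ivo.
2. Warden goes back to the marsh camp alone.
3. Warden goes to the dry ground with Noor.
4. Warden goes back to the marsh camp with Ivo.
5. Warden goes to the dry ground with Bram.
6. Warden goes back to the marsh camp alone.
7. Warden goes to the dry ground with Dara.
8. Warden goes back to the marsh camp alone.
9. Warden goes to the dry ground with Evan.
10. Warden goes back to the marsh camp alone.
11. Warden goes to the dry ground with Quin.
12. Warden goes back to the marsh camp alone.
13. Warden goes to the dry ground with Jules.
14. Warden goes back to the marsh camp alone.
15. Warden goes to the dry ground with Ivo.

15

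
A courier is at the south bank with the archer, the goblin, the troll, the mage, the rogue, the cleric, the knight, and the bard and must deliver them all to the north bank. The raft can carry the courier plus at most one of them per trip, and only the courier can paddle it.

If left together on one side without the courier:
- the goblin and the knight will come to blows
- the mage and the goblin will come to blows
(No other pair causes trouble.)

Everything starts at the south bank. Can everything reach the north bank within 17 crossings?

Yes

Yes — this plan uses 17 crossings (≤ 17):
1. Courier goes to the north bank with the goblin.
2. Courier goes back to the south bank alone.
3. Courier goes to the north bank with the archer.
4. Courier goes back to the south bank alone.
5. Courier goes to the north bank with the troll.
6. Courier goes back to the south bank alone.
7. Courier goes to the north bank with the mage.
8. Courier goes back to the south bank with the goblin.
9. Courier goes to the north bank with the knight.
10. Courier goes back to the south bank alone.
11. Courier goes to the north bank with the rogue.
12. Courier goes back to the south bank alone.
13. Courier goes to the north bank with the cleric.
14. Courier goes back to the south bank alone.
15. Courier goes to the north bank with the bard.
16. Courier goes back to the south bank alone.
17. Courier goes to the north bank with the goblin.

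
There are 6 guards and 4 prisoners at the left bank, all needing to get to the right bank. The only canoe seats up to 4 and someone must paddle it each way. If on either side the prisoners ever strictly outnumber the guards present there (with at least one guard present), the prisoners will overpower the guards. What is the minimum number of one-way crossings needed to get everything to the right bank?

Counting alone: each trip to the right bank takes at most 4 across and each return brings at least 1 back, so after t trips out (and t−1 returns) at most 4t − (t−1) of the 10 are across; that first reaches 10 at t = 3, so at least 5 crossings are needed.
The plan below uses exactly 5 crossings, so it is optimal:
1. 4 prisoners → the right bank.  (the left bank: 6G 0P; the right bank: 0G 4P)
2. 1 prisoner ← the left bank.  (the left bank: 6G 1P; the right bank: 0G 3P)
3. 4 guards → the right bank.  (the left bank: 2G 1P; the right bank: 4G 3P)
4. 1 prisoner ← the left bank.  (the left bank: 2G 2P; the right bank: 4G 2P)
5. 2 guards and 2 prisoners → the right bank.  (the left bank: 0G 0P; the right bank: 6G 4P)

5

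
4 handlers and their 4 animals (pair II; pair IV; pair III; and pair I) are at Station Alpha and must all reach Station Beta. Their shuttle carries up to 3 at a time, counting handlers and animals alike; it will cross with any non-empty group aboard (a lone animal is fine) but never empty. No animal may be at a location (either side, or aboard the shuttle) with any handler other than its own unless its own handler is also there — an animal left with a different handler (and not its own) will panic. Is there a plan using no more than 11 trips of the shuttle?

Yes

Yes — this plan uses 9 crossings (≤ 11):
1. animal II and handler II cross → Station Beta.
2. handler II crosses ← Station Alpha.
3. animal IV, handler II, and handler IV cross → Station Beta.
4. animal II and handler II cross ← Station Alpha.
5. handler I, handler II, and handler III cross → Station Beta.
6. animal IV crosses ← Station Alpha.
7. animal II and animal IV cross → Station Beta.
8. animal II crosses ← Station Alpha.
9. animal I, animal II, and animal III cross → Station Beta.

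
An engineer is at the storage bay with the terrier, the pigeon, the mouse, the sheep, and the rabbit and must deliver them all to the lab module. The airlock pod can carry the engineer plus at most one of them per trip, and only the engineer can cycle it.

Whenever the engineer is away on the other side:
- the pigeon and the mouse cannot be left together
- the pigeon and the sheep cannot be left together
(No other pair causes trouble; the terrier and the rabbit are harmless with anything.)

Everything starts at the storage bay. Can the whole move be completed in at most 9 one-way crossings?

No

Counting alone: the engineer can take at most 1 across per trip to the lab module, so moving all 5 needs at least 5 loaded trips out, with a return between consecutive ones — at least 9 crossings.
The safety rule pushes this higher. Following every safe sequence of crossings, the most of the 5 that can be at the lab module as the airlock pod arrives there on crossing 9 is 4 — never all 5.
So the move cannot be finished within 9 crossings. (The shortest complete plan takes 11:)
1. Engineer goes to the lab module with the pigeon.
2. Engineer goes back to the storage bay alone.
3. Engineer goes to the lab module with the terrier.
4. Engineer goes back to the storage bay alone.
5. Engineer goes to the lab module with the mouse.
6. Engineer goes back to the storage bay with the pigeon.
7. Engineer goes to the lab module with the sheep.
8. Engineer goes back to the storage bay alone.
9. Engineer goes to the lab module with the rabbit.
10. Engineer goes back to the storage bay alone.
11. Engineer goes to the lab module with the pigeon.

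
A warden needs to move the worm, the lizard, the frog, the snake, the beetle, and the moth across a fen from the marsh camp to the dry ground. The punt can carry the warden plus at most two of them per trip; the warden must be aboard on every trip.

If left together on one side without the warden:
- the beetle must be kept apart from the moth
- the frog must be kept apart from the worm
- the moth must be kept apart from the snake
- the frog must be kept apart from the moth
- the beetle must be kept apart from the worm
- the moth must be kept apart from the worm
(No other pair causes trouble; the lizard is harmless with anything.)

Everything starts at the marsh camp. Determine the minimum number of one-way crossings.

9

Counting alone: the warden can take at most 2 across per trip to the dry ground, so moving all 6 needs at least 3 loaded trips out, with a return between consecutive ones — at least 5 crossings.
The safety rule pushes this higher. Following every safe sequence of crossings, the most of the 6 that can be at the dry ground as the punt arrives there on crossings 5, 7 is 4, 5 respectively — never all 6.
So no plan with fewer than 9 crossings exists, and this one achieves 9:
1. Warden goes to the dry ground with the moth and the worm.
2. Warden goes back to the marsh camp with the worm.
3. Warden goes to the dry ground with the lizard and the worm.
4. Warden goes back to the marsh camp with the worm.
5. Warden goes to the dry ground with the snake and the worm.
6. Warden goes back to the marsh camp with the moth.
7. Warden goes to the dry ground with the beetle and the frog.
8. Warden goes back to the marsh camp with the worm.
9. Warden goes to the dry ground with the moth and the worm.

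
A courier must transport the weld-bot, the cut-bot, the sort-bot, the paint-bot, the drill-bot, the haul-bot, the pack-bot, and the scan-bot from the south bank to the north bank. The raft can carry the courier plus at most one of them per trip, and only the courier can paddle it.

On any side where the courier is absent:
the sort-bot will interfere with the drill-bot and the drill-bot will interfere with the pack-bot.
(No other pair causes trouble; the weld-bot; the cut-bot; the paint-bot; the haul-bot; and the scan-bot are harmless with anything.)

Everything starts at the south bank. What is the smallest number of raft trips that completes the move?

Counting alone: the courier can take at most 1 across per trip to the north bank, so moving all 8 needs at least 8 loaded trips out, with a return between consecutive ones — at least 15 crossings.
The safety rule pushes this higher. Following every safe sequence of crossings, the most of the 8 that can be at the north bank as the raft arrives there on crossing 15 is 7 — never all 8.
So no plan with fewer than 17 crossings exists, and this one achieves 17:
1. Courier goes to the north bank with the drill-bot.
2. Courier goes back to the south bank alone.
3. Courier goes to the north bank with the weld-bot.
4. Courier goes back to the south bank alone.
5. Courier goes to the north bank with the cut-bot.
6. Courier goes back to the south bank alone.
7. Courier goes to the north bank with the sort-bot.
8. Courier goes back to the south bank with the drill-bot.
9. Courier goes to the north bank with the pack-bot.
10. Courier goes back to the south bank alone.
11. Courier goes to the north bank with the paint-bot.
12. Courier goes back to the south bank alone.
13. Courier goes to the north bank with the haul-bot.
14. Courier goes back to the south bank alone.
15. Courier goes to the north bank with the scan-bot.
16. Courier goes back to the south bank alone.
17. Courier goes to the north bank with the drill-bot.

17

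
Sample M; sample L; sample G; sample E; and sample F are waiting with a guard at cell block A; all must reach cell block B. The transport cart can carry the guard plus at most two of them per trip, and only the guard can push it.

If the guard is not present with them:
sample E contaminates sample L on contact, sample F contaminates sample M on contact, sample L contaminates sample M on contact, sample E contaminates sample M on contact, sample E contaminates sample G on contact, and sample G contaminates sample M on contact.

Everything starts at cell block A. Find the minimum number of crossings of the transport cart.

Counting alone: the guard can take at most 2 across per trip to cell block B, so moving all 5 needs at least 3 loaded trips out, with a return between consecutive ones — at least 5 crossings.
The safety rule pushes this higher. Following every safe sequence of crossings, the most of the 5 that can be at cell block B as the transport cart arrives there on crossing 5 is 4 — never all 5.
So no plan with fewer than 7 crossings exists, and this one achieves 7:
1. Guard goes to cell block B with sample E and sample M.
2. Guard goes back to cell block A with sample M.
3. Guard goes to cell block B with sample F and sample M.
4. Guard goes back to cell block A with sample M.
5. Guard goes to cell block B with sample G and sample L.
6. Guard goes back to cell block A with sample E.
7. Guard goes to cell block B with sample E and sample M.

7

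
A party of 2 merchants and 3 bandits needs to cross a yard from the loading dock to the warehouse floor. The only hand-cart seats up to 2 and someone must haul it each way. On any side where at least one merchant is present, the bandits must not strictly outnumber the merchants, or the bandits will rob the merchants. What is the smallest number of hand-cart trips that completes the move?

The bandits already outnumber the merchants at the loading dock before anyone moves, so the starting position itself is disallowed.

impossible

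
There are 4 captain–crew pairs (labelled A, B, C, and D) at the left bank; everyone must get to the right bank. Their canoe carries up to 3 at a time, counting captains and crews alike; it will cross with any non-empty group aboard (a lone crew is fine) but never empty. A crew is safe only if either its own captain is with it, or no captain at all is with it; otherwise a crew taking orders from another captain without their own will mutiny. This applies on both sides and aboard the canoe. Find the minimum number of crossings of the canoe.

9

Counting alone: each trip to the right bank takes at most 3 across and each return brings at least 1 back, so after t trips out (and t−1 returns) at most 3t − (t−1) of the 8 are across; that first reaches 8 at t = 4, so at least 7 crossings are needed.
The safety rule pushes this higher. Following every safe sequence of crossings, the most of the 8 that can be at the right bank as the canoe arrives there on crossing 7 is 7 — never all 8.
So no plan with fewer than 9 crossings exists, and this one achieves 9:
1. captain A and crew A cross → the right bank.
2. captain A crosses ← the left bank.
3. captain A, captain B, and crew B cross → the right bank.
4. captain A and crew A cross ← the left bank.
5. captain A, captain C, and captain D cross → the right bank.
6. crew B crosses ← the left bank.
7. crew A and crew B cross → the right bank.
8. crew A crosses ← the left bank.
9. crew A, crew C, and crew D cross → the right bank.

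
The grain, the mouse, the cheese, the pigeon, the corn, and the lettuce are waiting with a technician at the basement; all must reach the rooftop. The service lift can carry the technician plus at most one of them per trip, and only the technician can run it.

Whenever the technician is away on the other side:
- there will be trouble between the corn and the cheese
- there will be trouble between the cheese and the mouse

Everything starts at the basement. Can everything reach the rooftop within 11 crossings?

No

Counting alone: the technician can take at most 1 across per trip to the rooftop, so moving all 6 needs at least 6 loaded trips out, with a return between consecutive ones — at least 11 crossings.
The safety rule pushes this higher. Following every safe sequence of crossings, the most of the 6 that can be at the rooftop as the service lift arrives there on crossing 11 is 5 — never all 6.
So the move cannot be finished within 11 crossings. (The shortest complete plan takes 13:)
1. Technician goes to the rooftop with the cheese.  [the basement: the corn, the grain, the lettuce, the mouse, the pigeon | the rooftop: the cheese]
2. Technician goes back to the basement alone.  [the basement: the corn, the grain, the lettuce, the mouse, the pigeon | the rooftop: the cheese]
3. Technician goes to the rooftop with the grain.  [the basement: the corn, the lettuce, the mouse, the pigeon | the rooftop: the cheese, the grain]
4. Technician goes back to the basement alone.  [the basement: the corn, the lettuce, the mouse, the pigeon | the rooftop: the cheese, the grain]
5. Technician goes to the rooftop with the mouse.  [the basement: the corn, the lettuce, the pigeon | the rooftop: the cheese, the grain, the mouse]
6. Technician goes back to the basement with the cheese.  [the basement: the cheese, the corn, the lettuce, the pigeon | the rooftop: the grain, the mouse]
7. Technician goes to the rooftop with the corn.  [the basement: the cheese, the lettuce, the pigeon | the rooftop: the corn, the grain, the mouse]
8. Technician goes back to the basement alone.  [the basement: the cheese, the lettuce, the pigeon | the rooftop: the corn, the grain, the mouse]
9. Technician goes to the rooftop with the pigeon.  [the basement: the cheese, the lettuce | the rooftop: the corn, the grain, the mouse, the pigeon]
10. Technician goes back to the basement alone.  [the basement: the cheese, the lettuce | the rooftop: the corn, the grain, the mouse, the pigeon]
11. Technician goes to the rooftop with the lettuce.  [the basement: the cheese | the rooftop: the corn, the grain, the lettuce, the mouse, the pigeon]
12. Technician goes back to the basement alone.  [the basement: the cheese | the rooftop: the corn, the grain, the lettuce, the mouse, the pigeon]
13. Technician goes to the rooftop with the cheese.  [the basement: — | the rooftop: the cheese, the corn, the grain, the lettuce, the mouse, the pigeon]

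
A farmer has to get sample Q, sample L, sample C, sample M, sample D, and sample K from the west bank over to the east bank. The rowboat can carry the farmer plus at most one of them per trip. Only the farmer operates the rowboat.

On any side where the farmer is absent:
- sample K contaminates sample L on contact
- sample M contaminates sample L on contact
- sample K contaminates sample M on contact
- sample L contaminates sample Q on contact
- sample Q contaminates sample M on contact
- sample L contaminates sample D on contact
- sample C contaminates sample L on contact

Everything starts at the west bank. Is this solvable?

Whatever the first load, the items left behind include a forbidden pair without the farmer. No opening move is safe, so no plan exists.

No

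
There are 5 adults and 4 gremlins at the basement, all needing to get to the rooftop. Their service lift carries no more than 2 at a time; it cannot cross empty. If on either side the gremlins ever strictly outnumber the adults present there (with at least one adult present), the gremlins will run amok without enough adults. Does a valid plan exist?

Yes

1. 2 gremlins → the rooftop.  (the basement: 5A 2G; the rooftop: 0A 2G)
2. 1 gremlin ← the basement.  (the basement: 5A 3G; the rooftop: 0A 1G)
3. 2 gremlins → the rooftop.  (the basement: 5A 1G; the rooftop: 0A 3G)
4. 1 gremlin ← the basement.  (the basement: 5A 2G; the rooftop: 0A 2G)
5. 2 adults → the rooftop.  (the basement: 3A 2G; the rooftop: 2A 2G)
6. 1 gremlin ← the basement.  (the basement: 3A 3G; the rooftop: 2A 1G)
7. 1 adult and 1 gremlin → the rooftop.  (the basement: 2A 2G; the rooftop: 3A 2G)
8. 1 adult ← the basement.  (the basement: 3A 2G; the rooftop: 2A 2G)
9. 1 adult and 1 gremlin → the rooftop.  (the basement: 2A 1G; the rooftop: 3A 3G)
10. 1 gremlin ← the basement.  (the basement: 2A 2G; the rooftop: 3A 2G)
11. 1 adult and 1 gremlin → the rooftop.  (the basement: 1A 1G; the rooftop: 4A 3G)
12. 1 adult ← the basement.  (the basement: 2A 1G; the rooftop: 3A 3G)
13. 1 adult and 1 gremlin → the rooftop.  (the basement: 1A 0G; the rooftop: 4A 4G)
14. 1 gremlin ← the basement.  (the basement: 1A 1G; the rooftop: 4A 3G)
15. 1 adult and 1 gremlin → the rooftop.  (the basement: 0A 0G; the rooftop: 5A 4G)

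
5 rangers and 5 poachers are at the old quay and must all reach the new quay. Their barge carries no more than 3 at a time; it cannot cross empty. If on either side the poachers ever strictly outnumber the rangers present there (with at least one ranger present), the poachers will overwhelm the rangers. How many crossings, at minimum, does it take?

Counting alone: each trip to the new quay takes at most 3 across and each return brings at least 1 back, so after t trips out (and t−1 returns) at most 3t − (t−1) of the 10 are across; that first reaches 10 at t = 5, so at least 9 crossings are needed.
The safety rule pushes this higher. Following every safe sequence of crossings, the most of the 10 that can be at the new quay as the barge arrives there on crossing 9 is 9 — never all 10.
So no plan with fewer than 11 crossings exists, and this one achieves 11:
1. 2 poachers → the new quay.  (the old quay: 5R 3P; the new quay: 0R 2P)
2. 1 poacher ← the old quay.  (the old quay: 5R 4P; the new quay: 0R 1P)
3. 3 poachers → the new quay.  (the old quay: 5R 1P; the new quay: 0R 4P)
4. 1 poacher ← the old quay.  (the old quay: 5R 2P; the new quay: 0R 3P)
5. 3 rangers → the new quay.  (the old quay: 2R 2P; the new quay: 3R 3P)
6. 1 ranger and 1 poacher ← the old quay.  (the old quay: 3R 3P; the new quay: 2R 2P)
7. 3 rangers → the new quay.  (the old quay: 0R 3P; the new quay: 5R 2P)
8. 1 poacher ← the old quay.  (the old quay: 0R 4P; the new quay: 5R 1P)
9. 2 poachers → the new quay.  (the old quay: 0R 2P; the new quay: 5R 3P)
10. 1 poacher ← the old quay.  (the old quay: 0R 3P; the new quay: 5R 2P)
11. 3 poachers → the new quay.  (the old quay: 0R 0P; the new quay: 5R 5P)

11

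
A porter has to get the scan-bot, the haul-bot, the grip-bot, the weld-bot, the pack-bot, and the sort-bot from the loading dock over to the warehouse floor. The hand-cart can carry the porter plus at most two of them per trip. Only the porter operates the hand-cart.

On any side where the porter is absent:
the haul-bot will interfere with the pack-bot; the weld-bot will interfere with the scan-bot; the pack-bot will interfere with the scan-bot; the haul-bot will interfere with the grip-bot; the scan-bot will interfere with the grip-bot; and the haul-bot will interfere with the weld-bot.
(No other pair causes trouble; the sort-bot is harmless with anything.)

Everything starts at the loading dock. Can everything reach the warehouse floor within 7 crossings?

Yes — this plan uses 7 crossings (≤ 7):
1. Porter goes to the warehouse floor with the haul-bot and the scan-bot.
2. Porter goes back to the loading dock alone.
3. Porter goes to the warehouse floor with the grip-bot and the weld-bot.
4. Porter goes back to the loading dock with the haul-bot and the scan-bot.
5. Porter goes to the warehouse floor with the pack-bot and the sort-bot.
6. Porter goes back to the loading dock alone.
7. Porter goes to the warehouse floor with the haul-bot and the scan-bot.

Yes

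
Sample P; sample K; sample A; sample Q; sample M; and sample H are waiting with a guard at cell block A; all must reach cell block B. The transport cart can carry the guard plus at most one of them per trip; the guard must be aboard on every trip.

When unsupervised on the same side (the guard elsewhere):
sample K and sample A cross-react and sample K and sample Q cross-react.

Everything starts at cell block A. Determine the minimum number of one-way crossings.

Counting alone: the guard can take at most 1 across per trip to cell block B, so moving all 6 needs at least 6 loaded trips out, with a return between consecutive ones — at least 11 crossings.
The safety rule pushes this higher. Following every safe sequence of crossings, the most of the 6 that can be at cell block B as the transport cart arrives there on crossing 11 is 5 — never all 6.
So no plan with fewer than 13 crossings exists, and this one achieves 13:
1. Guard goes to cell block B with sample K.
2. Guard goes back to cell block A alone.
3. Guard goes to cell block B with sample P.
4. Guard goes back to cell block A alone.
5. Guard goes to cell block B with sample A.
6. Guard goes back to cell block A with sample K.
7. Guard goes to cell block B with sample Q.
8. Guard goes back to cell block A alone.
9. Guard goes to cell block B with sample M.
10. Guard goes back to cell block A alone.
11. Guard goes to cell block B with sample H.
12. Guard goes back to cell block A alone.
13. Guard goes to cell block B with sample K.

13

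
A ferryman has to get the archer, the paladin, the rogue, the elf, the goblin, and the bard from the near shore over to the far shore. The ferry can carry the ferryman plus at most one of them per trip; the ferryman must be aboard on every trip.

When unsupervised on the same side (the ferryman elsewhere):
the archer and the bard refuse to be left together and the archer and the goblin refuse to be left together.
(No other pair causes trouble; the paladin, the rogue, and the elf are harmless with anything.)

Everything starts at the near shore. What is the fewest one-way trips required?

Counting alone: the ferryman can take at most 1 across per trip to the far shore, so moving all 6 needs at least 6 loaded trips out, with a return between consecutive ones — at least 11 crossings.
The safety rule pushes this higher. Following every safe sequence of crossings, the most of the 6 that can be at the far shore as the ferry arrives there on crossing 11 is 5 — never all 6.
So no plan with fewer than 13 crossings exists, and this one achieves 13:
1. Ferryman goes to the far shore with the archer.
2. Ferryman goes back to the near shore alone.
3. Ferryman goes to the far shore with the paladin.
4. Ferryman goes back to the near shore alone.
5. Ferryman goes to the far shore with the rogue.
6. Ferryman goes back to the near shore alone.
7. Ferryman goes to the far shore with the elf.
8. Ferryman goes back to the near shore alone.
9. Ferryman goes to the far shore with the goblin.
10. Ferryman goes back to the near shore with the archer.
11. Ferryman goes to the far shore with the bard.
12. Ferryman goes back to the near shore alone.
13. Ferryman goes to the far shore with the archer.

13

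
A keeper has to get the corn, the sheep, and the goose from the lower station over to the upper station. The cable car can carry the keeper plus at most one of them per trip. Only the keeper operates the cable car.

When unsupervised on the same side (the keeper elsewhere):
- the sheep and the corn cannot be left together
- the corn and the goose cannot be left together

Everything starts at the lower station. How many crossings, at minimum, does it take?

Counting alone: the keeper can take at most 1 across per trip to the upper station, so moving all 3 needs at least 3 loaded trips out, with a return between consecutive ones — at least 5 crossings.
The safety rule pushes this higher. Following every safe sequence of crossings, the most of the 3 that can be at the upper station as the cable car arrives there on crossing 5 is 2 — never all 3.
So no plan with fewer than 7 crossings exists, and this one achieves 7:
1. Keeper goes to the upper station with the corn.  [the lower station: the goose, the sheep | the upper station: the corn]
2. Keeper goes back to the lower station alone.  [the lower station: the goose, the sheep | the upper station: the corn]
3. Keeper goes to the upper station with the sheep.  [the lower station: the goose | the upper station: the corn, the sheep]
4. Keeper goes back to the lower station with the corn.  [the lower station: the corn, the goose | the upper station: the sheep]
5. Keeper goes to the upper station with the goose.  [the lower station: the corn | the upper station: the goose, the sheep]
6. Keeper goes back to the lower station alone.  [the lower station: the corn | the upper station: the goose, the sheep]
7. Keeper goes to the upper station with the corn.  [the lower station: — | the upper station: the corn, the goose, the sheep]

7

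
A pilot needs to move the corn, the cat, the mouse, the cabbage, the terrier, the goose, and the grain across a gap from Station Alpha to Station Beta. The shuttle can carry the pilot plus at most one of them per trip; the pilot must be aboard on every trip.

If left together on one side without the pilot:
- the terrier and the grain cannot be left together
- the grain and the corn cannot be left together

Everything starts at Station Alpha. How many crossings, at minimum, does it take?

15

Counting alone: the pilot can take at most 1 across per trip to Station Beta, so moving all 7 needs at least 7 loaded trips out, with a return between consecutive ones — at least 13 crossings.
The safety rule pushes this higher. Following every safe sequence of crossings, the most of the 7 that can be at Station Beta as the shuttle arrives there on crossing 13 is 6 — never all 7.
So no plan with fewer than 15 crossings exists, and this one achieves 15:
1. Pilot goes to Station Beta with the grain.  [Station Alpha: the cabbage, the cat, the corn, the goose, the mouse, the terrier | Station Beta: the grain]
2. Pilot goes back to Station Alpha alone.  [Station Alpha: the cabbage, the cat, the corn, the goose, the mouse, the terrier | Station Beta: the grain]
3. Pilot goes to Station Beta with the corn.  [Station Alpha: the cabbage, the cat, the goose, the mouse, the terrier | Station Beta: the corn, the grain]
4. Pilot goes back to Station Alpha with the grain.  [Station Alpha: the cabbage, the cat, the goose, the grain, the mouse, the terrier | Station Beta: the corn]
5. Pilot goes to Station Beta with the terrier.  [Station Alpha: the cabbage, the cat, the goose, the grain, the mouse | Station Beta: the corn, the terrier]
6. Pilot goes back to Station Alpha alone.  [Station Alpha: the cabbage, the cat, the goose, the grain, the mouse | Station Beta: the corn, the terrier]
7. Pilot goes to Station Beta with the cat.  [Station Alpha: the cabbage, the goose, the grain, the mouse | Station Beta: the cat, the corn, the terrier]
8. Pilot goes back to Station Alpha alone.  [Station Alpha: the cabbage, the goose, the grain, the mouse | Station Beta: the cat, the corn, the terrier]
9. Pilot goes to Station Beta with the mouse.  [Station Alpha: the cabbage, the goose, the grain | Station Beta: the cat, the corn, the mouse, the terrier]
10. Pilot goes back to Station Alpha alone.  [Station Alpha: the cabbage, the goose, the grain | Station Beta: the cat, the corn, the mouse, the terrier]
11. Pilot goes to Station Beta with the cabbage.  [Station Alpha: the goose, the grain | Station Beta: the cabbage, the cat, the corn, the mouse, the terrier]
12. Pilot goes back to Station Alpha alone.  [Station Alpha: the goose, the grain | Station Beta: the cabbage, the cat, the corn, the mouse, the terrier]
13. Pilot goes to Station Beta with the goose.  [Station Alpha: the grain | Station Beta: the cabbage, the cat, the corn, the goose, the mouse, the terrier]
14. Pilot goes back to Station Alpha alone.  [Station Alpha: the grain | Station Beta: the cabbage, the cat, the corn, the goose, the mouse, the terrier]
15. Pilot goes to Station Beta with the grain.  [Station Alpha: — | Station Beta: the cabbage, the cat, the corn, the goose, the grain, the mouse, the terrier]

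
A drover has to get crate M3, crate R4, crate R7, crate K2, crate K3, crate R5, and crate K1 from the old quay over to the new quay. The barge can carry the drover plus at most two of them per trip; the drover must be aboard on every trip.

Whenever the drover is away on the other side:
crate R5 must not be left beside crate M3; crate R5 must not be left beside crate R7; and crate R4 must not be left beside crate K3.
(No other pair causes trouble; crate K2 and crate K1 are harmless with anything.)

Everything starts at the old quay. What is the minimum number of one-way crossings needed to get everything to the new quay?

Counting alone: the drover can take at most 2 across per trip to the new quay, so moving all 7 needs at least 4 loaded trips out, with a return between consecutive ones — at least 7 crossings.
The plan below uses exactly 7 crossings, so it is optimal:
1. Drover goes to the new quay with crate R4 and crate R5.  [the old quay: crate K1, crate K2, crate K3, crate M3, crate R7 | the new quay: crate R4, crate R5]
2. Drover goes back to the old quay alone.  [the old quay: crate K1, crate K2, crate K3, crate M3, crate R7 | the new quay: crate R4, crate R5]
3. Drover goes to the new quay with crate M3 and crate R7.  [the old quay: crate K1, crate K2, crate K3 | the new quay: crate M3, crate R4, crate R5, crate R7]
4. Drover goes back to the old quay with crate R5.  [the old quay: crate K1, crate K2, crate K3, crate R5 | the new quay: crate M3, crate R4, crate R7]
5. Drover goes to the new quay with crate K1 and crate K2.  [the old quay: crate K3, crate R5 | the new quay: crate K1, crate K2, crate M3, crate R4, crate R7]
6. Drover goes back to the old quay alone.  [the old quay: crate K3, crate R5 | the new quay: crate K1, crate K2, crate M3, crate R4, crate R7]
7. Drover goes to the new quay with crate K3 and crate R5.  [the old quay: — | the new quay: crate K1, crate K2, crate K3, crate M3, crate R4, crate R5, crate R7]

7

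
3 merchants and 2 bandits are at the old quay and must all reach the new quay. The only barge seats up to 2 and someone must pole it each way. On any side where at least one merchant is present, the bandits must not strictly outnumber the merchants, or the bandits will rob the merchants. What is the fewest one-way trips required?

Counting alone: each trip to the new quay takes at most 2 across and each return brings at least 1 back, so after t trips out (and t−1 returns) at most 2t − (t−1) of the 5 are across; that first reaches 5 at t = 4, so at least 7 crossings are needed.
The plan below uses exactly 7 crossings, so it is optimal:
1. 2 bandits → the new quay.  (the old quay: 3M 0B; the new quay: 0M 2B)
2. 1 bandit ← the old quay.  (the old quay: 3M 1B; the new quay: 0M 1B)
3. 2 merchants → the new quay.  (the old quay: 1M 1B; the new quay: 2M 1B)
4. 1 merchant ← the old quay.  (the old quay: 2M 1B; the new quay: 1M 1B)
5. 1 merchant and 1 bandit → the new quay.  (the old quay: 1M 0B; the new quay: 2M 2B)
6. 1 bandit ← the old quay.  (the old quay: 1M 1B; the new quay: 2M 1B)
7. 1 merchant and 1 bandit → the new quay.  (the old quay: 0M 0B; the new quay: 3M 2B)

7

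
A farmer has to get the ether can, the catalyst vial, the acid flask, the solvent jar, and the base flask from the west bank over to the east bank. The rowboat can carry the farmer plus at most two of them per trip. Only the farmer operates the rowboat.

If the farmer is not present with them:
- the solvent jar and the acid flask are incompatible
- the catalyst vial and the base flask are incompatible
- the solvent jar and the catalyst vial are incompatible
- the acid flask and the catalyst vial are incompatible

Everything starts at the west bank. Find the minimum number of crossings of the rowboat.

7

Counting alone: the farmer can take at most 2 across per trip to the east bank, so moving all 5 needs at least 3 loaded trips out, with a return between consecutive ones — at least 5 crossings.
The safety rule pushes this higher. Following every safe sequence of crossings, the most of the 5 that can be at the east bank as the rowboat arrives there on crossing 5 is 4 — never all 5.
So no plan with fewer than 7 crossings exists, and this one achieves 7:
1. Farmer goes to the east bank with the acid flask and the catalyst vial.  [the west bank: the base flask, the ether can, the solvent jar | the east bank: the acid flask, the catalyst vial]
2. Farmer goes back to the west bank with the catalyst vial.  [the west bank: the base flask, the catalyst vial, the ether can, the solvent jar | the east bank: the acid flask]
3. Farmer goes to the east bank with the catalyst vial and the ether can.  [the west bank: the base flask, the solvent jar | the east bank: the acid flask, the catalyst vial, the ether can]
4. Farmer goes back to the west bank with the catalyst vial.  [the west bank: the base flask, the catalyst vial, the solvent jar | the east bank: the acid flask, the ether can]
5. Farmer goes to the east bank with the base flask and the catalyst vial.  [the west bank: the solvent jar | the east bank: the acid flask, the base flask, the catalyst vial, the ether can]
6. Farmer goes back to the west bank with the catalyst vial.  [the west bank: the catalyst vial, the solvent jar | the east bank: the acid flask, the base flask, the ether can]
7. Farmer goes to the east bank with the catalyst vial and the solvent jar.  [the west bank: — | the east bank: the acid flask, the base flask, the catalyst vial, the ether can, the solvent jar]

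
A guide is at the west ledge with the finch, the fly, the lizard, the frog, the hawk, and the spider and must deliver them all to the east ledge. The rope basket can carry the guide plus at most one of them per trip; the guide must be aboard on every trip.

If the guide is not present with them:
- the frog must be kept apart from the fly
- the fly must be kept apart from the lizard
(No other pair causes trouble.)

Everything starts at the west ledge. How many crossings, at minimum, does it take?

Counting alone: the guide can take at most 1 across per trip to the east ledge, so moving all 6 needs at least 6 loaded trips out, with a return between consecutive ones — at least 11 crossings.
The safety rule pushes this higher. Following every safe sequence of crossings, the most of the 6 that can be at the east ledge as the rope basket arrives there on crossing 11 is 5 — never all 6.
So no plan with fewer than 13 crossings exists, and this one achieves 13:
1. Guide goes to the east ledge with the fly.
2. Guide goes back to the west ledge alone.
3. Guide goes to the east ledge with the finch.
4. Guide goes back to the west ledge alone.
5. Guide goes to the east ledge with the lizard.
6. Guide goes back to the west ledge with the fly.
7. Guide goes to the east ledge with the frog.
8. Guide goes back to the west ledge alone.
9. Guide goes to the east ledge with the hawk.
10. Guide goes back to the west ledge alone.
11. Guide goes to the east ledge with the spider.
12. Guide goes back to the west ledge alone.
13. Guide goes to the east ledge with the fly.

13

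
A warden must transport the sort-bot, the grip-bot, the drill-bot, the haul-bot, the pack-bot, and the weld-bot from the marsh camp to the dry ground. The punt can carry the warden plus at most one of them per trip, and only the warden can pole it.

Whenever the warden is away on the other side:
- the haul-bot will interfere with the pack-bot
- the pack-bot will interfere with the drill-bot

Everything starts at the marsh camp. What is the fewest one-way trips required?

Counting alone: the warden can take at most 1 across per trip to the dry ground, so moving all 6 needs at least 6 loaded trips out, with a return between consecutive ones — at least 11 crossings.
The safety rule pushes this higher. Following every safe sequence of crossings, the most of the 6 that can be at the dry ground as the punt arrives there on crossing 11 is 5 — never all 6.
So no plan with fewer than 13 crossings exists, and this one achieves 13:
1. Warden goes to the dry ground with the pack-bot.
2. Warden goes back to the marsh camp alone.
3. Warden goes to the dry ground with the sort-bot.
4. Warden goes back to the marsh camp alone.
5. Warden goes to the dry ground with the grip-bot.
6. Warden goes back to the marsh camp alone.
7. Warden goes to the dry ground with the drill-bot.
8. Warden goes back to the marsh camp with the pack-bot.
9. Warden goes to the dry ground with the haul-bot.
10. Warden goes back to the marsh camp alone.
11. Warden goes to the dry ground with the weld-bot.
12. Warden goes back to the marsh camp alone.
13. Warden goes to the dry ground with the pack-bot.

13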